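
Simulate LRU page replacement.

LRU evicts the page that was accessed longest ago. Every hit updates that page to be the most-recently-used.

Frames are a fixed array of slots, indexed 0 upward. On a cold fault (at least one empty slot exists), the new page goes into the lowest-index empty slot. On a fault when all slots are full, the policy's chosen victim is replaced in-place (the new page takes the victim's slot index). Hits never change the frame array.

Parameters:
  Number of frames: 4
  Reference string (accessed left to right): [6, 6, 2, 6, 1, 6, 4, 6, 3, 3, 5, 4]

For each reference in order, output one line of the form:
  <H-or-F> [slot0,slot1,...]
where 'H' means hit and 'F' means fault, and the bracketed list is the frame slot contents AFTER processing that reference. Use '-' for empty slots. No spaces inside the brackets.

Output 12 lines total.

F [6,-,-,-]
H [6,-,-,-]
F [6,2,-,-]
H [6,2,-,-]
F [6,2,1,-]
H [6,2,1,-]
F [6,2,1,4]
H [6,2,1,4]
F [6,3,1,4]
H [6,3,1,4]
F [6,3,5,4]
H [6,3,5,4]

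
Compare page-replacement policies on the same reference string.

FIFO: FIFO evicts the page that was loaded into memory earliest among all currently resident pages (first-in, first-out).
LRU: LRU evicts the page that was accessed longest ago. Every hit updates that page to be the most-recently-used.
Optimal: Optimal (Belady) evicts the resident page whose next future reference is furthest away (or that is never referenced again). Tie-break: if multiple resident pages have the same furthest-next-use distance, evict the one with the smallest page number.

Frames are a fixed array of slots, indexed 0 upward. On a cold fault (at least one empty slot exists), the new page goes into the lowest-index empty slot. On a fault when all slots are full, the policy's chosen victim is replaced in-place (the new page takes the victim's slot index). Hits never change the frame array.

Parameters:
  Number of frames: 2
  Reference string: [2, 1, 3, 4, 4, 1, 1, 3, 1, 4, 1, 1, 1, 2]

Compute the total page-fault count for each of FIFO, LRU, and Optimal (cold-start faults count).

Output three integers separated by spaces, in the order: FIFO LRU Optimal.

--- FIFO ---
  step 0: ref 2 -> FAULT, frames=[2,-] (faults so far: 1)
  step 1: ref 1 -> FAULT, frames=[2,1] (faults so far: 2)
  step 2: ref 3 -> FAULT, evict 2, frames=[3,1] (faults so far: 3)
  step 3: ref 4 -> FAULT, evict 1, frames=[3,4] (faults so far: 4)
  step 4: ref 4 -> HIT, frames=[3,4] (faults so far: 4)
  step 5: ref 1 -> FAULT, evict 3, frames=[1,4] (faults so far: 5)
  step 6: ref 1 -> HIT, frames=[1,4] (faults so far: 5)
  step 7: ref 3 -> FAULT, evict 4, frames=[1,3] (faults so far: 6)
  step 8: ref 1 -> HIT, frames=[1,3] (faults so far: 6)
  step 9: ref 4 -> FAULT, evict 1, frames=[4,3] (faults so far: 7)
  step 10: ref 1 -> FAULT, evict 3, frames=[4,1] (faults so far: 8)
  step 11: ref 1 -> HIT, frames=[4,1] (faults so far: 8)
  step 12: ref 1 -> HIT, frames=[4,1] (faults so far: 8)
  step 13: ref 2 -> FAULT, evict 4, frames=[2,1] (faults so far: 9)
  FIFO total faults: 9
--- LRU ---
  step 0: ref 2 -> FAULT, frames=[2,-] (faults so far: 1)
  step 1: ref 1 -> FAULT, frames=[2,1] (faults so far: 2)
  step 2: ref 3 -> FAULT, evict 2, frames=[3,1] (faults so far: 3)
  step 3: ref 4 -> FAULT, evict 1, frames=[3,4] (faults so far: 4)
  step 4: ref 4 -> HIT, frames=[3,4] (faults so far: 4)
  step 5: ref 1 -> FAULT, evict 3, frames=[1,4] (faults so far: 5)
  step 6: ref 1 -> HIT, frames=[1,4] (faults so far: 5)
  step 7: ref 3 -> FAULT, evict 4, frames=[1,3] (faults so far: 6)
  step 8: ref 1 -> HIT, frames=[1,3] (faults so far: 6)
  step 9: ref 4 -> FAULT, evict 3, frames=[1,4] (faults so far: 7)
  step 10: ref 1 -> HIT, frames=[1,4] (faults so far: 7)
  step 11: ref 1 -> HIT, frames=[1,4] (faults so far: 7)
  step 12: ref 1 -> HIT, frames=[1,4] (faults so far: 7)
  step 13: ref 2 -> FAULT, evict 4, frames=[1,2] (faults so far: 8)
  LRU total faults: 8
--- Optimal ---
  step 0: ref 2 -> FAULT, frames=[2,-] (faults so far: 1)
  step 1: ref 1 -> FAULT, frames=[2,1] (faults so far: 2)
  step 2: ref 3 -> FAULT, evict 2, frames=[3,1] (faults so far: 3)
  step 3: ref 4 -> FAULT, evict 3, frames=[4,1] (faults so far: 4)
  step 4: ref 4 -> HIT, frames=[4,1] (faults so far: 4)
  step 5: ref 1 -> HIT, frames=[4,1] (faults so far: 4)
  step 6: ref 1 -> HIT, frames=[4,1] (faults so far: 4)
  step 7: ref 3 -> FAULT, evict 4, frames=[3,1] (faults so far: 5)
  step 8: ref 1 -> HIT, frames=[3,1] (faults so far: 5)
  step 9: ref 4 -> FAULT, evict 3, frames=[4,1] (faults so far: 6)
  step 10: ref 1 -> HIT, frames=[4,1] (faults so far: 6)
  step 11: ref 1 -> HIT, frames=[4,1] (faults so far: 6)
  step 12: ref 1 -> HIT, frames=[4,1] (faults so far: 6)
  step 13: ref 2 -> FAULT, evict 1, frames=[4,2] (faults so far: 7)
  Optimal total faults: 7

Answer: 9 8 7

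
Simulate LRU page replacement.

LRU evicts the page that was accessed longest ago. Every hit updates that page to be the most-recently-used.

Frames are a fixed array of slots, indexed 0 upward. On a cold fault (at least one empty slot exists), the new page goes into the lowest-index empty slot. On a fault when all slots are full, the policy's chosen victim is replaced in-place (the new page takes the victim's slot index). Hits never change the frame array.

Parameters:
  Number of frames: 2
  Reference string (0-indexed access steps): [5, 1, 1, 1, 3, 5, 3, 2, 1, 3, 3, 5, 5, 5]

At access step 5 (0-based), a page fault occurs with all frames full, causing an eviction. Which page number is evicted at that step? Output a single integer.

Step 0: ref 5 -> FAULT, frames=[5,-]
Step 1: ref 1 -> FAULT, frames=[5,1]
Step 2: ref 1 -> HIT, frames=[5,1]
Step 3: ref 1 -> HIT, frames=[5,1]
Step 4: ref 3 -> FAULT, evict 5, frames=[3,1]
Step 5: ref 5 -> FAULT, evict 1, frames=[3,5]
At step 5: evicted page 1

Answer: 1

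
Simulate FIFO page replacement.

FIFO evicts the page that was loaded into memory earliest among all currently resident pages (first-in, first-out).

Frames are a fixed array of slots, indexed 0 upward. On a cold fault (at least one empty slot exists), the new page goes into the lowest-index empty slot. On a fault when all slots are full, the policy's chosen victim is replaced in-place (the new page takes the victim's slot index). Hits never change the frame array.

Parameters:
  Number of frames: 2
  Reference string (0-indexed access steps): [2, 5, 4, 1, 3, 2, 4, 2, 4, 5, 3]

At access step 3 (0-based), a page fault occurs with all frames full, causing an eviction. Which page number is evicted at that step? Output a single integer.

Answer: 5

Derivation:
Step 0: ref 2 -> FAULT, frames=[2,-]
Step 1: ref 5 -> FAULT, frames=[2,5]
Step 2: ref 4 -> FAULT, evict 2, frames=[4,5]
Step 3: ref 1 -> FAULT, evict 5, frames=[4,1]
At step 3: evicted page 5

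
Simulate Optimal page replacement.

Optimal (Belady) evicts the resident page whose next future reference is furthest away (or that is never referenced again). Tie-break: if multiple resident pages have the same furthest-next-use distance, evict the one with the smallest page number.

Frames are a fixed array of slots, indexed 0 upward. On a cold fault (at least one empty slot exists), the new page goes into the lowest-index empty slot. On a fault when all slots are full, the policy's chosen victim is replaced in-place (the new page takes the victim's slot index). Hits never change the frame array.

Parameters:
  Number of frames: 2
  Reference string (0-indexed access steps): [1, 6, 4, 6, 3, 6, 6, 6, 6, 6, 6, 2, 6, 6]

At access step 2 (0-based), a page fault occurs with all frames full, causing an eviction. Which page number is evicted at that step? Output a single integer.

Step 0: ref 1 -> FAULT, frames=[1,-]
Step 1: ref 6 -> FAULT, frames=[1,6]
Step 2: ref 4 -> FAULT, evict 1, frames=[4,6]
At step 2: evicted page 1

Answer: 1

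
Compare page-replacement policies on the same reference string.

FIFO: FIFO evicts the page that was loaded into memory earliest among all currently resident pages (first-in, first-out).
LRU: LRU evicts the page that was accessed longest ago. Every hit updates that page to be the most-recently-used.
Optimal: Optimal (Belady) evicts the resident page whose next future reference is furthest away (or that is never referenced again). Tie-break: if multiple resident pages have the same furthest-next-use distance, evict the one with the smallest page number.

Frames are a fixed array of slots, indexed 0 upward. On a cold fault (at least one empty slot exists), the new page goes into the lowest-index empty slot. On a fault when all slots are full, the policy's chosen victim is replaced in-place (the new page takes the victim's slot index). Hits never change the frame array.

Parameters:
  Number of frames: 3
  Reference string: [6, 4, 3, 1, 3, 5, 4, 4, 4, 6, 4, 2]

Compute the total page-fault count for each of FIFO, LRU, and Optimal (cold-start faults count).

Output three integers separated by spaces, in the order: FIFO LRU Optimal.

Answer: 8 8 7

Derivation:
--- FIFO ---
  step 0: ref 6 -> FAULT, frames=[6,-,-] (faults so far: 1)
  step 1: ref 4 -> FAULT, frames=[6,4,-] (faults so far: 2)
  step 2: ref 3 -> FAULT, frames=[6,4,3] (faults so far: 3)
  step 3: ref 1 -> FAULT, evict 6, frames=[1,4,3] (faults so far: 4)
  step 4: ref 3 -> HIT, frames=[1,4,3] (faults so far: 4)
  step 5: ref 5 -> FAULT, evict 4, frames=[1,5,3] (faults so far: 5)
  step 6: ref 4 -> FAULT, evict 3, frames=[1,5,4] (faults so far: 6)
  step 7: ref 4 -> HIT, frames=[1,5,4] (faults so far: 6)
  step 8: ref 4 -> HIT, frames=[1,5,4] (faults so far: 6)
  step 9: ref 6 -> FAULT, evict 1, frames=[6,5,4] (faults so far: 7)
  step 10: ref 4 -> HIT, frames=[6,5,4] (faults so far: 7)
  step 11: ref 2 -> FAULT, evict 5, frames=[6,2,4] (faults so far: 8)
  FIFO total faults: 8
--- LRU ---
  step 0: ref 6 -> FAULT, frames=[6,-,-] (faults so far: 1)
  step 1: ref 4 -> FAULT, frames=[6,4,-] (faults so far: 2)
  step 2: ref 3 -> FAULT, frames=[6,4,3] (faults so far: 3)
  step 3: ref 1 -> FAULT, evict 6, frames=[1,4,3] (faults so far: 4)
  step 4: ref 3 -> HIT, frames=[1,4,3] (faults so far: 4)
  step 5: ref 5 -> FAULT, evict 4, frames=[1,5,3] (faults so far: 5)
  step 6: ref 4 -> FAULT, evict 1, frames=[4,5,3] (faults so far: 6)
  step 7: ref 4 -> HIT, frames=[4,5,3] (faults so far: 6)
  step 8: ref 4 -> HIT, frames=[4,5,3] (faults so far: 6)
  step 9: ref 6 -> FAULT, evict 3, frames=[4,5,6] (faults so far: 7)
  step 10: ref 4 -> HIT, frames=[4,5,6] (faults so far: 7)
  step 11: ref 2 -> FAULT, evict 5, frames=[4,2,6] (faults so far: 8)
  LRU total faults: 8
--- Optimal ---
  step 0: ref 6 -> FAULT, frames=[6,-,-] (faults so far: 1)
  step 1: ref 4 -> FAULT, frames=[6,4,-] (faults so far: 2)
  step 2: ref 3 -> FAULT, frames=[6,4,3] (faults so far: 3)
  step 3: ref 1 -> FAULT, evict 6, frames=[1,4,3] (faults so far: 4)
  step 4: ref 3 -> HIT, frames=[1,4,3] (faults so far: 4)
  step 5: ref 5 -> FAULT, evict 1, frames=[5,4,3] (faults so far: 5)
  step 6: ref 4 -> HIT, frames=[5,4,3] (faults so far: 5)
  step 7: ref 4 -> HIT, frames=[5,4,3] (faults so far: 5)
  step 8: ref 4 -> HIT, frames=[5,4,3] (faults so far: 5)
  step 9: ref 6 -> FAULT, evict 3, frames=[5,4,6] (faults so far: 6)
  step 10: ref 4 -> HIT, frames=[5,4,6] (faults so far: 6)
  step 11: ref 2 -> FAULT, evict 4, frames=[5,2,6] (faults so far: 7)
  Optimal total faults: 7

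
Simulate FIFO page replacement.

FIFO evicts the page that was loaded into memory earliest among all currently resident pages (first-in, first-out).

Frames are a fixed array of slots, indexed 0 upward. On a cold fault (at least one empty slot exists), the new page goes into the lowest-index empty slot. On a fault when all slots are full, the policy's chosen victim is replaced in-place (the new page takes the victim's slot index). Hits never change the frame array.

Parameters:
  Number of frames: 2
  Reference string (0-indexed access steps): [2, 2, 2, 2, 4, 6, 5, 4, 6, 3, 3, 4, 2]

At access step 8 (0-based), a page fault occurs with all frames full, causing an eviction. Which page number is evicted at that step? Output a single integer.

Answer: 5

Derivation:
Step 0: ref 2 -> FAULT, frames=[2,-]
Step 1: ref 2 -> HIT, frames=[2,-]
Step 2: ref 2 -> HIT, frames=[2,-]
Step 3: ref 2 -> HIT, frames=[2,-]
Step 4: ref 4 -> FAULT, frames=[2,4]
Step 5: ref 6 -> FAULT, evict 2, frames=[6,4]
Step 6: ref 5 -> FAULT, evict 4, frames=[6,5]
Step 7: ref 4 -> FAULT, evict 6, frames=[4,5]
Step 8: ref 6 -> FAULT, evict 5, frames=[4,6]
At step 8: evicted page 5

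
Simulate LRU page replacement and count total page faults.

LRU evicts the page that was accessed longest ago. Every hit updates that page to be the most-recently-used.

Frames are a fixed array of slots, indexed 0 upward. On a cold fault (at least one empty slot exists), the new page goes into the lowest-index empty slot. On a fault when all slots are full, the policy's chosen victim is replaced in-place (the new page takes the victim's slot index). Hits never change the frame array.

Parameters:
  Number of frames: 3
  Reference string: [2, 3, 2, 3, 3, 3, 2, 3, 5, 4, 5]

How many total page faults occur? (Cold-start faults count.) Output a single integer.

Answer: 4

Derivation:
Step 0: ref 2 → FAULT, frames=[2,-,-]
Step 1: ref 3 → FAULT, frames=[2,3,-]
Step 2: ref 2 → HIT, frames=[2,3,-]
Step 3: ref 3 → HIT, frames=[2,3,-]
Step 4: ref 3 → HIT, frames=[2,3,-]
Step 5: ref 3 → HIT, frames=[2,3,-]
Step 6: ref 2 → HIT, frames=[2,3,-]
Step 7: ref 3 → HIT, frames=[2,3,-]
Step 8: ref 5 → FAULT, frames=[2,3,5]
Step 9: ref 4 → FAULT (evict 2), frames=[4,3,5]
Step 10: ref 5 → HIT, frames=[4,3,5]
Total faults: 4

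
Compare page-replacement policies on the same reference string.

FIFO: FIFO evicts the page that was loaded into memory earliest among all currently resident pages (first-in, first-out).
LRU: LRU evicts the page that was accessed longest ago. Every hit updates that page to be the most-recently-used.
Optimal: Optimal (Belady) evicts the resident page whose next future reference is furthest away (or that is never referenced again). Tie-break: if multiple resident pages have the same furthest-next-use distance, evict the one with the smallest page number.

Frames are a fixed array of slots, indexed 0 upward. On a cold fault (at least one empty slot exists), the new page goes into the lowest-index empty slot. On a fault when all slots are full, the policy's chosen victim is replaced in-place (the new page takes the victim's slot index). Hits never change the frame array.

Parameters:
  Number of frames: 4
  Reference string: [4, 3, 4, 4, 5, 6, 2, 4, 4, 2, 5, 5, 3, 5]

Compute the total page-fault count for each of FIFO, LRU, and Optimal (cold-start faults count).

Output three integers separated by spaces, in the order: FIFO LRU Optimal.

--- FIFO ---
  step 0: ref 4 -> FAULT, frames=[4,-,-,-] (faults so far: 1)
  step 1: ref 3 -> FAULT, frames=[4,3,-,-] (faults so far: 2)
  step 2: ref 4 -> HIT, frames=[4,3,-,-] (faults so far: 2)
  step 3: ref 4 -> HIT, frames=[4,3,-,-] (faults so far: 2)
  step 4: ref 5 -> FAULT, frames=[4,3,5,-] (faults so far: 3)
  step 5: ref 6 -> FAULT, frames=[4,3,5,6] (faults so far: 4)
  step 6: ref 2 -> FAULT, evict 4, frames=[2,3,5,6] (faults so far: 5)
  step 7: ref 4 -> FAULT, evict 3, frames=[2,4,5,6] (faults so far: 6)
  step 8: ref 4 -> HIT, frames=[2,4,5,6] (faults so far: 6)
  step 9: ref 2 -> HIT, frames=[2,4,5,6] (faults so far: 6)
  step 10: ref 5 -> HIT, frames=[2,4,5,6] (faults so far: 6)
  step 11: ref 5 -> HIT, frames=[2,4,5,6] (faults so far: 6)
  step 12: ref 3 -> FAULT, evict 5, frames=[2,4,3,6] (faults so far: 7)
  step 13: ref 5 -> FAULT, evict 6, frames=[2,4,3,5] (faults so far: 8)
  FIFO total faults: 8
--- LRU ---
  step 0: ref 4 -> FAULT, frames=[4,-,-,-] (faults so far: 1)
  step 1: ref 3 -> FAULT, frames=[4,3,-,-] (faults so far: 2)
  step 2: ref 4 -> HIT, frames=[4,3,-,-] (faults so far: 2)
  step 3: ref 4 -> HIT, frames=[4,3,-,-] (faults so far: 2)
  step 4: ref 5 -> FAULT, frames=[4,3,5,-] (faults so far: 3)
  step 5: ref 6 -> FAULT, frames=[4,3,5,6] (faults so far: 4)
  step 6: ref 2 -> FAULT, evict 3, frames=[4,2,5,6] (faults so far: 5)
  step 7: ref 4 -> HIT, frames=[4,2,5,6] (faults so far: 5)
  step 8: ref 4 -> HIT, frames=[4,2,5,6] (faults so far: 5)
  step 9: ref 2 -> HIT, frames=[4,2,5,6] (faults so far: 5)
  step 10: ref 5 -> HIT, frames=[4,2,5,6] (faults so far: 5)
  step 11: ref 5 -> HIT, frames=[4,2,5,6] (faults so far: 5)
  step 12: ref 3 -> FAULT, evict 6, frames=[4,2,5,3] (faults so far: 6)
  step 13: ref 5 -> HIT, frames=[4,2,5,3] (faults so far: 6)
  LRU total faults: 6
--- Optimal ---
  step 0: ref 4 -> FAULT, frames=[4,-,-,-] (faults so far: 1)
  step 1: ref 3 -> FAULT, frames=[4,3,-,-] (faults so far: 2)
  step 2: ref 4 -> HIT, frames=[4,3,-,-] (faults so far: 2)
  step 3: ref 4 -> HIT, frames=[4,3,-,-] (faults so far: 2)
  step 4: ref 5 -> FAULT, frames=[4,3,5,-] (faults so far: 3)
  step 5: ref 6 -> FAULT, frames=[4,3,5,6] (faults so far: 4)
  step 6: ref 2 -> FAULT, evict 6, frames=[4,3,5,2] (faults so far: 5)
  step 7: ref 4 -> HIT, frames=[4,3,5,2] (faults so far: 5)
  step 8: ref 4 -> HIT, frames=[4,3,5,2] (faults so far: 5)
  step 9: ref 2 -> HIT, frames=[4,3,5,2] (faults so far: 5)
  step 10: ref 5 -> HIT, frames=[4,3,5,2] (faults so far: 5)
  step 11: ref 5 -> HIT, frames=[4,3,5,2] (faults so far: 5)
  step 12: ref 3 -> HIT, frames=[4,3,5,2] (faults so far: 5)
  step 13: ref 5 -> HIT, frames=[4,3,5,2] (faults so far: 5)
  Optimal total faults: 5

Answer: 8 6 5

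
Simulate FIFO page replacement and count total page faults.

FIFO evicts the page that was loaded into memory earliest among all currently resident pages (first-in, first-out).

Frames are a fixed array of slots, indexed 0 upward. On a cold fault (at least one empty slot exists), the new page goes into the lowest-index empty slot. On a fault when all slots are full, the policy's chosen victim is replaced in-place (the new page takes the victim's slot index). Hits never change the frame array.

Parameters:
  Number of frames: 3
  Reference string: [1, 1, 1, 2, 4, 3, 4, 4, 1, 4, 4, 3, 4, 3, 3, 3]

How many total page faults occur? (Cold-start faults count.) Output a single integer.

Answer: 5

Derivation:
Step 0: ref 1 → FAULT, frames=[1,-,-]
Step 1: ref 1 → HIT, frames=[1,-,-]
Step 2: ref 1 → HIT, frames=[1,-,-]
Step 3: ref 2 → FAULT, frames=[1,2,-]
Step 4: ref 4 → FAULT, frames=[1,2,4]
Step 5: ref 3 → FAULT (evict 1), frames=[3,2,4]
Step 6: ref 4 → HIT, frames=[3,2,4]
Step 7: ref 4 → HIT, frames=[3,2,4]
Step 8: ref 1 → FAULT (evict 2), frames=[3,1,4]
Step 9: ref 4 → HIT, frames=[3,1,4]
Step 10: ref 4 → HIT, frames=[3,1,4]
Step 11: ref 3 → HIT, frames=[3,1,4]
Step 12: ref 4 → HIT, frames=[3,1,4]
Step 13: ref 3 → HIT, frames=[3,1,4]
Step 14: ref 3 → HIT, frames=[3,1,4]
Step 15: ref 3 → HIT, frames=[3,1,4]
Total faults: 5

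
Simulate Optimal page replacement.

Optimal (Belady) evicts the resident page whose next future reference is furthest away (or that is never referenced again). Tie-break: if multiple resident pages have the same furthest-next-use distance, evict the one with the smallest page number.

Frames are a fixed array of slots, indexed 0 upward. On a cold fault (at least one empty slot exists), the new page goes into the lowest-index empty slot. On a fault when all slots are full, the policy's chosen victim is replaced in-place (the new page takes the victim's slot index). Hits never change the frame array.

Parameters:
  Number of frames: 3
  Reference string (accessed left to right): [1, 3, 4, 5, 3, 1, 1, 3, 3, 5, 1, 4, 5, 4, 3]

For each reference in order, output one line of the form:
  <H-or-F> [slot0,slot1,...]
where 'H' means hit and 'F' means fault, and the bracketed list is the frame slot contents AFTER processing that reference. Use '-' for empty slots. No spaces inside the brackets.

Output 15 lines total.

F [1,-,-]
F [1,3,-]
F [1,3,4]
F [1,3,5]
H [1,3,5]
H [1,3,5]
H [1,3,5]
H [1,3,5]
H [1,3,5]
H [1,3,5]
H [1,3,5]
F [4,3,5]
H [4,3,5]
H [4,3,5]
H [4,3,5]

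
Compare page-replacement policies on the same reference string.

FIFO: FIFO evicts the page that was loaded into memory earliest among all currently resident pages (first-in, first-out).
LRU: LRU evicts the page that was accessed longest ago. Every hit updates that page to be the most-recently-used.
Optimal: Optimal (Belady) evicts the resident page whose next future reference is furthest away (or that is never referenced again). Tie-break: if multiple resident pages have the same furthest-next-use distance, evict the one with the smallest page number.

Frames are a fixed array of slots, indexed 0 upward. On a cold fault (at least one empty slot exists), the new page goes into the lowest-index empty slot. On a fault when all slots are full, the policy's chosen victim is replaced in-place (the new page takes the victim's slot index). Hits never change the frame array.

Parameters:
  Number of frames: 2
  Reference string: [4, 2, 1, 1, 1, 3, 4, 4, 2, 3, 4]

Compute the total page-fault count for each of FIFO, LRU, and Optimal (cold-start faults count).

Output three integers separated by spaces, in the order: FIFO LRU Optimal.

--- FIFO ---
  step 0: ref 4 -> FAULT, frames=[4,-] (faults so far: 1)
  step 1: ref 2 -> FAULT, frames=[4,2] (faults so far: 2)
  step 2: ref 1 -> FAULT, evict 4, frames=[1,2] (faults so far: 3)
  step 3: ref 1 -> HIT, frames=[1,2] (faults so far: 3)
  step 4: ref 1 -> HIT, frames=[1,2] (faults so far: 3)
  step 5: ref 3 -> FAULT, evict 2, frames=[1,3] (faults so far: 4)
  step 6: ref 4 -> FAULT, evict 1, frames=[4,3] (faults so far: 5)
  step 7: ref 4 -> HIT, frames=[4,3] (faults so far: 5)
  step 8: ref 2 -> FAULT, evict 3, frames=[4,2] (faults so far: 6)
  step 9: ref 3 -> FAULT, evict 4, frames=[3,2] (faults so far: 7)
  step 10: ref 4 -> FAULT, evict 2, frames=[3,4] (faults so far: 8)
  FIFO total faults: 8
--- LRU ---
  step 0: ref 4 -> FAULT, frames=[4,-] (faults so far: 1)
  step 1: ref 2 -> FAULT, frames=[4,2] (faults so far: 2)
  step 2: ref 1 -> FAULT, evict 4, frames=[1,2] (faults so far: 3)
  step 3: ref 1 -> HIT, frames=[1,2] (faults so far: 3)
  step 4: ref 1 -> HIT, frames=[1,2] (faults so far: 3)
  step 5: ref 3 -> FAULT, evict 2, frames=[1,3] (faults so far: 4)
  step 6: ref 4 -> FAULT, evict 1, frames=[4,3] (faults so far: 5)
  step 7: ref 4 -> HIT, frames=[4,3] (faults so far: 5)
  step 8: ref 2 -> FAULT, evict 3, frames=[4,2] (faults so far: 6)
  step 9: ref 3 -> FAULT, evict 4, frames=[3,2] (faults so far: 7)
  step 10: ref 4 -> FAULT, evict 2, frames=[3,4] (faults so far: 8)
  LRU total faults: 8
--- Optimal ---
  step 0: ref 4 -> FAULT, frames=[4,-] (faults so far: 1)
  step 1: ref 2 -> FAULT, frames=[4,2] (faults so far: 2)
  step 2: ref 1 -> FAULT, evict 2, frames=[4,1] (faults so far: 3)
  step 3: ref 1 -> HIT, frames=[4,1] (faults so far: 3)
  step 4: ref 1 -> HIT, frames=[4,1] (faults so far: 3)
  step 5: ref 3 -> FAULT, evict 1, frames=[4,3] (faults so far: 4)
  step 6: ref 4 -> HIT, frames=[4,3] (faults so far: 4)
  step 7: ref 4 -> HIT, frames=[4,3] (faults so far: 4)
  step 8: ref 2 -> FAULT, evict 4, frames=[2,3] (faults so far: 5)
  step 9: ref 3 -> HIT, frames=[2,3] (faults so far: 5)
  step 10: ref 4 -> FAULT, evict 2, frames=[4,3] (faults so far: 6)
  Optimal total faults: 6

Answer: 8 8 6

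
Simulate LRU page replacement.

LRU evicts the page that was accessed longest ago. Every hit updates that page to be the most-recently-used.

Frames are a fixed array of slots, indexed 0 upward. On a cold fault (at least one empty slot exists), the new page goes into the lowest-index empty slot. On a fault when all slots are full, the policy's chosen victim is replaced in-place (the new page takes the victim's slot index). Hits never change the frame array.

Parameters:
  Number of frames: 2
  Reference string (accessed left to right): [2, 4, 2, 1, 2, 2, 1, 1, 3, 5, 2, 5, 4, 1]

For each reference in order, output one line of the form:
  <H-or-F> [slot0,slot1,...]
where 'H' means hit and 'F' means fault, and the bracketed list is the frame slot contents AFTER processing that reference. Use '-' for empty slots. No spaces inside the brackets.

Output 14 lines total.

F [2,-]
F [2,4]
H [2,4]
F [2,1]
H [2,1]
H [2,1]
H [2,1]
H [2,1]
F [3,1]
F [3,5]
F [2,5]
H [2,5]
F [4,5]
F [4,1]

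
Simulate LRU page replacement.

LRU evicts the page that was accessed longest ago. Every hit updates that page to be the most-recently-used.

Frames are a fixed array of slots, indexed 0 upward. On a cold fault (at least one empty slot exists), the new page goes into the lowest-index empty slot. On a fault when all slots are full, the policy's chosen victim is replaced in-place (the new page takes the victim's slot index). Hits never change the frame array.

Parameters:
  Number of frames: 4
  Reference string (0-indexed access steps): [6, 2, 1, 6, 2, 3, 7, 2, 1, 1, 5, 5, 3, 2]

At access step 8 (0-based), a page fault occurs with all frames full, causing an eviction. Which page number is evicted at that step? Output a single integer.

Step 0: ref 6 -> FAULT, frames=[6,-,-,-]
Step 1: ref 2 -> FAULT, frames=[6,2,-,-]
Step 2: ref 1 -> FAULT, frames=[6,2,1,-]
Step 3: ref 6 -> HIT, frames=[6,2,1,-]
Step 4: ref 2 -> HIT, frames=[6,2,1,-]
Step 5: ref 3 -> FAULT, frames=[6,2,1,3]
Step 6: ref 7 -> FAULT, evict 1, frames=[6,2,7,3]
Step 7: ref 2 -> HIT, frames=[6,2,7,3]
Step 8: ref 1 -> FAULT, evict 6, frames=[1,2,7,3]
At step 8: evicted page 6

Answer: 6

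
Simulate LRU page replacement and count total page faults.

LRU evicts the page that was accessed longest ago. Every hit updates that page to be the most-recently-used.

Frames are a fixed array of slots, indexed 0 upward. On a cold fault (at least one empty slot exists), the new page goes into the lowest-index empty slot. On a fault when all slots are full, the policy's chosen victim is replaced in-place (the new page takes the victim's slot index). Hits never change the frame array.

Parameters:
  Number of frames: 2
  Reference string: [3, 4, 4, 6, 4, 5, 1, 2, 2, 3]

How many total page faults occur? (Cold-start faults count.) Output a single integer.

Answer: 7

Derivation:
Step 0: ref 3 → FAULT, frames=[3,-]
Step 1: ref 4 → FAULT, frames=[3,4]
Step 2: ref 4 → HIT, frames=[3,4]
Step 3: ref 6 → FAULT (evict 3), frames=[6,4]
Step 4: ref 4 → HIT, frames=[6,4]
Step 5: ref 5 → FAULT (evict 6), frames=[5,4]
Step 6: ref 1 → FAULT (evict 4), frames=[5,1]
Step 7: ref 2 → FAULT (evict 5), frames=[2,1]
Step 8: ref 2 → HIT, frames=[2,1]
Step 9: ref 3 → FAULT (evict 1), frames=[2,3]
Total faults: 7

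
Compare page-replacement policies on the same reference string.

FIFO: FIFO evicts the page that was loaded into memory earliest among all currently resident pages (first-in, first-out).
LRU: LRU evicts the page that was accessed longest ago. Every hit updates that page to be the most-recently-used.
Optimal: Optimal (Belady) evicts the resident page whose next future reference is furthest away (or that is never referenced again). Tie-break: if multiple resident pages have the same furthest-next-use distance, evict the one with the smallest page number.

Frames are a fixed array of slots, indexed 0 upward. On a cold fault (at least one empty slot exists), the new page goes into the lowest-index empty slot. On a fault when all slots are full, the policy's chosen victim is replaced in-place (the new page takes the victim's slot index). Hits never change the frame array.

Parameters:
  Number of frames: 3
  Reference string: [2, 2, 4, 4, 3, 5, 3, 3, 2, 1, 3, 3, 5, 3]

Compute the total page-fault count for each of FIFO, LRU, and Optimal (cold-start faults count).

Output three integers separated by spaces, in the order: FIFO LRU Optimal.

--- FIFO ---
  step 0: ref 2 -> FAULT, frames=[2,-,-] (faults so far: 1)
  step 1: ref 2 -> HIT, frames=[2,-,-] (faults so far: 1)
  step 2: ref 4 -> FAULT, frames=[2,4,-] (faults so far: 2)
  step 3: ref 4 -> HIT, frames=[2,4,-] (faults so far: 2)
  step 4: ref 3 -> FAULT, frames=[2,4,3] (faults so far: 3)
  step 5: ref 5 -> FAULT, evict 2, frames=[5,4,3] (faults so far: 4)
  step 6: ref 3 -> HIT, frames=[5,4,3] (faults so far: 4)
  step 7: ref 3 -> HIT, frames=[5,4,3] (faults so far: 4)
  step 8: ref 2 -> FAULT, evict 4, frames=[5,2,3] (faults so far: 5)
  step 9: ref 1 -> FAULT, evict 3, frames=[5,2,1] (faults so far: 6)
  step 10: ref 3 -> FAULT, evict 5, frames=[3,2,1] (faults so far: 7)
  step 11: ref 3 -> HIT, frames=[3,2,1] (faults so far: 7)
  step 12: ref 5 -> FAULT, evict 2, frames=[3,5,1] (faults so far: 8)
  step 13: ref 3 -> HIT, frames=[3,5,1] (faults so far: 8)
  FIFO total faults: 8
--- LRU ---
  step 0: ref 2 -> FAULT, frames=[2,-,-] (faults so far: 1)
  step 1: ref 2 -> HIT, frames=[2,-,-] (faults so far: 1)
  step 2: ref 4 -> FAULT, frames=[2,4,-] (faults so far: 2)
  step 3: ref 4 -> HIT, frames=[2,4,-] (faults so far: 2)
  step 4: ref 3 -> FAULT, frames=[2,4,3] (faults so far: 3)
  step 5: ref 5 -> FAULT, evict 2, frames=[5,4,3] (faults so far: 4)
  step 6: ref 3 -> HIT, frames=[5,4,3] (faults so far: 4)
  step 7: ref 3 -> HIT, frames=[5,4,3] (faults so far: 4)
  step 8: ref 2 -> FAULT, evict 4, frames=[5,2,3] (faults so far: 5)
  step 9: ref 1 -> FAULT, evict 5, frames=[1,2,3] (faults so far: 6)
  step 10: ref 3 -> HIT, frames=[1,2,3] (faults so far: 6)
  step 11: ref 3 -> HIT, frames=[1,2,3] (faults so far: 6)
  step 12: ref 5 -> FAULT, evict 2, frames=[1,5,3] (faults so far: 7)
  step 13: ref 3 -> HIT, frames=[1,5,3] (faults so far: 7)
  LRU total faults: 7
--- Optimal ---
  step 0: ref 2 -> FAULT, frames=[2,-,-] (faults so far: 1)
  step 1: ref 2 -> HIT, frames=[2,-,-] (faults so far: 1)
  step 2: ref 4 -> FAULT, frames=[2,4,-] (faults so far: 2)
  step 3: ref 4 -> HIT, frames=[2,4,-] (faults so far: 2)
  step 4: ref 3 -> FAULT, frames=[2,4,3] (faults so far: 3)
  step 5: ref 5 -> FAULT, evict 4, frames=[2,5,3] (faults so far: 4)
  step 6: ref 3 -> HIT, frames=[2,5,3] (faults so far: 4)
  step 7: ref 3 -> HIT, frames=[2,5,3] (faults so far: 4)
  step 8: ref 2 -> HIT, frames=[2,5,3] (faults so far: 4)
  step 9: ref 1 -> FAULT, evict 2, frames=[1,5,3] (faults so far: 5)
  step 10: ref 3 -> HIT, frames=[1,5,3] (faults so far: 5)
  step 11: ref 3 -> HIT, frames=[1,5,3] (faults so far: 5)
  step 12: ref 5 -> HIT, frames=[1,5,3] (faults so far: 5)
  step 13: ref 3 -> HIT, frames=[1,5,3] (faults so far: 5)
  Optimal total faults: 5

Answer: 8 7 5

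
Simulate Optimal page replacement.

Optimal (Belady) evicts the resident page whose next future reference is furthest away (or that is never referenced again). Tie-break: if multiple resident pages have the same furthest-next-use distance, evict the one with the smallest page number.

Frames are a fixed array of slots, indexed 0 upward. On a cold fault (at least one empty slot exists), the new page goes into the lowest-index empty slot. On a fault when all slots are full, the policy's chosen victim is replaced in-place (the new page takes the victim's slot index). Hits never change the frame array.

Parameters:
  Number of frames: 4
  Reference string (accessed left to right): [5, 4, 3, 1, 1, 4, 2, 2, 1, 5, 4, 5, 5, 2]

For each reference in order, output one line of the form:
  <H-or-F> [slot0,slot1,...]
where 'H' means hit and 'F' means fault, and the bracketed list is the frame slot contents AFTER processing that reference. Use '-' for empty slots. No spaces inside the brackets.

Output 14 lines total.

F [5,-,-,-]
F [5,4,-,-]
F [5,4,3,-]
F [5,4,3,1]
H [5,4,3,1]
H [5,4,3,1]
F [5,4,2,1]
H [5,4,2,1]
H [5,4,2,1]
H [5,4,2,1]
H [5,4,2,1]
H [5,4,2,1]
H [5,4,2,1]
H [5,4,2,1]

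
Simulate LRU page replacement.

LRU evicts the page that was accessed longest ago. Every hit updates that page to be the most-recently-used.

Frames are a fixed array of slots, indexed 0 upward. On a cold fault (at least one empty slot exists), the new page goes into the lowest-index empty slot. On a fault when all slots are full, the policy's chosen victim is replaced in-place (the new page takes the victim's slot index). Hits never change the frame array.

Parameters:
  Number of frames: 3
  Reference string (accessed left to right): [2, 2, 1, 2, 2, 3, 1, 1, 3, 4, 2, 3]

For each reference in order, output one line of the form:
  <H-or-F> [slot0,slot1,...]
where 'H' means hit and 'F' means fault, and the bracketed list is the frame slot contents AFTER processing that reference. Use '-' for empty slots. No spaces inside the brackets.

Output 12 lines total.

F [2,-,-]
H [2,-,-]
F [2,1,-]
H [2,1,-]
H [2,1,-]
F [2,1,3]
H [2,1,3]
H [2,1,3]
H [2,1,3]
F [4,1,3]
F [4,2,3]
H [4,2,3]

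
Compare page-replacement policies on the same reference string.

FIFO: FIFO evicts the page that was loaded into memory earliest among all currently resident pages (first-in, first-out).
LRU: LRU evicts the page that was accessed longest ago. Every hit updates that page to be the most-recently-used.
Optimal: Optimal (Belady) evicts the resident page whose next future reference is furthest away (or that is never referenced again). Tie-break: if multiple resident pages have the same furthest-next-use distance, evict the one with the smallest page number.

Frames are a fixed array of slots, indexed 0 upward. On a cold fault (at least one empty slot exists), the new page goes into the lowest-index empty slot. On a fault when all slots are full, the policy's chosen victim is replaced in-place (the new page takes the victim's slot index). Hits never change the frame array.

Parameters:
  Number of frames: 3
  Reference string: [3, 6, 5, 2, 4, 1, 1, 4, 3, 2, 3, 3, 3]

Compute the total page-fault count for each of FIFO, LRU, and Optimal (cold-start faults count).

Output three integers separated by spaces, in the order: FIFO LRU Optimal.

--- FIFO ---
  step 0: ref 3 -> FAULT, frames=[3,-,-] (faults so far: 1)
  step 1: ref 6 -> FAULT, frames=[3,6,-] (faults so far: 2)
  step 2: ref 5 -> FAULT, frames=[3,6,5] (faults so far: 3)
  step 3: ref 2 -> FAULT, evict 3, frames=[2,6,5] (faults so far: 4)
  step 4: ref 4 -> FAULT, evict 6, frames=[2,4,5] (faults so far: 5)
  step 5: ref 1 -> FAULT, evict 5, frames=[2,4,1] (faults so far: 6)
  step 6: ref 1 -> HIT, frames=[2,4,1] (faults so far: 6)
  step 7: ref 4 -> HIT, frames=[2,4,1] (faults so far: 6)
  step 8: ref 3 -> FAULT, evict 2, frames=[3,4,1] (faults so far: 7)
  step 9: ref 2 -> FAULT, evict 4, frames=[3,2,1] (faults so far: 8)
  step 10: ref 3 -> HIT, frames=[3,2,1] (faults so far: 8)
  step 11: ref 3 -> HIT, frames=[3,2,1] (faults so far: 8)
  step 12: ref 3 -> HIT, frames=[3,2,1] (faults so far: 8)
  FIFO total faults: 8
--- LRU ---
  step 0: ref 3 -> FAULT, frames=[3,-,-] (faults so far: 1)
  step 1: ref 6 -> FAULT, frames=[3,6,-] (faults so far: 2)
  step 2: ref 5 -> FAULT, frames=[3,6,5] (faults so far: 3)
  step 3: ref 2 -> FAULT, evict 3, frames=[2,6,5] (faults so far: 4)
  step 4: ref 4 -> FAULT, evict 6, frames=[2,4,5] (faults so far: 5)
  step 5: ref 1 -> FAULT, evict 5, frames=[2,4,1] (faults so far: 6)
  step 6: ref 1 -> HIT, frames=[2,4,1] (faults so far: 6)
  step 7: ref 4 -> HIT, frames=[2,4,1] (faults so far: 6)
  step 8: ref 3 -> FAULT, evict 2, frames=[3,4,1] (faults so far: 7)
  step 9: ref 2 -> FAULT, evict 1, frames=[3,4,2] (faults so far: 8)
  step 10: ref 3 -> HIT, frames=[3,4,2] (faults so far: 8)
  step 11: ref 3 -> HIT, frames=[3,4,2] (faults so far: 8)
  step 12: ref 3 -> HIT, frames=[3,4,2] (faults so far: 8)
  LRU total faults: 8
--- Optimal ---
  step 0: ref 3 -> FAULT, frames=[3,-,-] (faults so far: 1)
  step 1: ref 6 -> FAULT, frames=[3,6,-] (faults so far: 2)
  step 2: ref 5 -> FAULT, frames=[3,6,5] (faults so far: 3)
  step 3: ref 2 -> FAULT, evict 5, frames=[3,6,2] (faults so far: 4)
  step 4: ref 4 -> FAULT, evict 6, frames=[3,4,2] (faults so far: 5)
  step 5: ref 1 -> FAULT, evict 2, frames=[3,4,1] (faults so far: 6)
  step 6: ref 1 -> HIT, frames=[3,4,1] (faults so far: 6)
  step 7: ref 4 -> HIT, frames=[3,4,1] (faults so far: 6)
  step 8: ref 3 -> HIT, frames=[3,4,1] (faults so far: 6)
  step 9: ref 2 -> FAULT, evict 1, frames=[3,4,2] (faults so far: 7)
  step 10: ref 3 -> HIT, frames=[3,4,2] (faults so far: 7)
  step 11: ref 3 -> HIT, frames=[3,4,2] (faults so far: 7)
  step 12: ref 3 -> HIT, frames=[3,4,2] (faults so far: 7)
  Optimal total faults: 7

Answer: 8 8 7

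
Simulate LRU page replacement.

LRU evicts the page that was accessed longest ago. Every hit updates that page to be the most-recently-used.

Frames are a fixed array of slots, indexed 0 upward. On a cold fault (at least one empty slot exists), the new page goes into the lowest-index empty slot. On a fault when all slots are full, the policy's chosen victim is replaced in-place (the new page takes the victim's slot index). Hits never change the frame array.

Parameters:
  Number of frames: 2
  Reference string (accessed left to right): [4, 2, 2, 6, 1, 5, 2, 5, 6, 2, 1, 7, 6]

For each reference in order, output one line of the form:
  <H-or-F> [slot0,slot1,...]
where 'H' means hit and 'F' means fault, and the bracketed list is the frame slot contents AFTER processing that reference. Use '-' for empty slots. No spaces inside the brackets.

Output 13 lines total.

F [4,-]
F [4,2]
H [4,2]
F [6,2]
F [6,1]
F [5,1]
F [5,2]
H [5,2]
F [5,6]
F [2,6]
F [2,1]
F [7,1]
F [7,6]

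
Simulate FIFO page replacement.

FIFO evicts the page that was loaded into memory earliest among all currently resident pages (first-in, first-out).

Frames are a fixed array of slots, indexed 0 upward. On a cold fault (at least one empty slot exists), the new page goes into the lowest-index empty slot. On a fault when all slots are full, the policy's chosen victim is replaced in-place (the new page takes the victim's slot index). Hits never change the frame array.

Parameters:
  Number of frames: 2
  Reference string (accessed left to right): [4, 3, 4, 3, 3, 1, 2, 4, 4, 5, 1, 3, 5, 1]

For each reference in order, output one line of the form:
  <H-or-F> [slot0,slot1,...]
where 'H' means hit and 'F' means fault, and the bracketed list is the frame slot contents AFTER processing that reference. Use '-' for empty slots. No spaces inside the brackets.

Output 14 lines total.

F [4,-]
F [4,3]
H [4,3]
H [4,3]
H [4,3]
F [1,3]
F [1,2]
F [4,2]
H [4,2]
F [4,5]
F [1,5]
F [1,3]
F [5,3]
F [5,1]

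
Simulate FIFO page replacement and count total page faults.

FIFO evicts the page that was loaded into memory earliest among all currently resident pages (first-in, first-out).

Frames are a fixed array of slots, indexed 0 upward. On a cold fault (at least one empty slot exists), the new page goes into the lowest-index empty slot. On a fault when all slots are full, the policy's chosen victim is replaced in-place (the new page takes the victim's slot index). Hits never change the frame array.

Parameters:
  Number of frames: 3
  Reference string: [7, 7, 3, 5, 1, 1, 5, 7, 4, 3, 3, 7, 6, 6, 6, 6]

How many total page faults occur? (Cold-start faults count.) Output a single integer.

Answer: 8

Derivation:
Step 0: ref 7 → FAULT, frames=[7,-,-]
Step 1: ref 7 → HIT, frames=[7,-,-]
Step 2: ref 3 → FAULT, frames=[7,3,-]
Step 3: ref 5 → FAULT, frames=[7,3,5]
Step 4: ref 1 → FAULT (evict 7), frames=[1,3,5]
Step 5: ref 1 → HIT, frames=[1,3,5]
Step 6: ref 5 → HIT, frames=[1,3,5]
Step 7: ref 7 → FAULT (evict 3), frames=[1,7,5]
Step 8: ref 4 → FAULT (evict 5), frames=[1,7,4]
Step 9: ref 3 → FAULT (evict 1), frames=[3,7,4]
Step 10: ref 3 → HIT, frames=[3,7,4]
Step 11: ref 7 → HIT, frames=[3,7,4]
Step 12: ref 6 → FAULT (evict 7), frames=[3,6,4]
Step 13: ref 6 → HIT, frames=[3,6,4]
Step 14: ref 6 → HIT, frames=[3,6,4]
Step 15: ref 6 → HIT, frames=[3,6,4]
Total faults: 8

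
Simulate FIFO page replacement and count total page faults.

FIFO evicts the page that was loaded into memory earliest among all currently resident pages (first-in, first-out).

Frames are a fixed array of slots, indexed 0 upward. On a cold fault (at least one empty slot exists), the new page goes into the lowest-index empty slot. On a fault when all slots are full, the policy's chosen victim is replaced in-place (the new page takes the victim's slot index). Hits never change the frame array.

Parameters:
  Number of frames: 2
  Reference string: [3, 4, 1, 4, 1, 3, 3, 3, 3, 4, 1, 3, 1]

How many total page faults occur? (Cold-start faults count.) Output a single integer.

Answer: 7

Derivation:
Step 0: ref 3 → FAULT, frames=[3,-]
Step 1: ref 4 → FAULT, frames=[3,4]
Step 2: ref 1 → FAULT (evict 3), frames=[1,4]
Step 3: ref 4 → HIT, frames=[1,4]
Step 4: ref 1 → HIT, frames=[1,4]
Step 5: ref 3 → FAULT (evict 4), frames=[1,3]
Step 6: ref 3 → HIT, frames=[1,3]
Step 7: ref 3 → HIT, frames=[1,3]
Step 8: ref 3 → HIT, frames=[1,3]
Step 9: ref 4 → FAULT (evict 1), frames=[4,3]
Step 10: ref 1 → FAULT (evict 3), frames=[4,1]
Step 11: ref 3 → FAULT (evict 4), frames=[3,1]
Step 12: ref 1 → HIT, frames=[3,1]
Total faults: 7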